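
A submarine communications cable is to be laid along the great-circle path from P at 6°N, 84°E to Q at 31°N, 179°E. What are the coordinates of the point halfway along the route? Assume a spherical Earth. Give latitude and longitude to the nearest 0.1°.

≈ 26.3°N, 126.9°E

From cos δ = sin φ₁ sin φ₂ + cos φ₁ cos φ₂ cos Δλ, the central angle is δ ≈ 1.591 rad (91.2°).
Interpolate at f = 1/2 with slerp weights a = sin((1−f)δ)/sin δ ≈ 0.714, b = sin(fδ)/sin δ ≈ 0.714.
p = a·p₁ + b·p₂ ≈ (-0.538, 0.717, 0.443); φ = arcsin(p_z) ≈ 26.27°, λ = atan2(p_y, p_x) ≈ 126.87°.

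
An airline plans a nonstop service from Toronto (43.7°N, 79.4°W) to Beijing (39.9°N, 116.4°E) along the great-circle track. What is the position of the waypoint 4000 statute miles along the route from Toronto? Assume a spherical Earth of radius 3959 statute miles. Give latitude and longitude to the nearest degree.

The haversine formula gives a central angle δ ≈ 1.661 rad (95.2°) between the endpoints. The total great-circle distance is δ·R ≈ 1.661 × 3959 ≈ 6578 mi, so the target fraction is f = 4000/6578 ≈ 0.608.
Interpolate at f ≈ 0.608 with slerp weights a = sin((1−f)δ)/sin δ ≈ 0.609, b = sin(fδ)/sin δ ≈ 0.851.
p = a·p₁ + b·p₂ ≈ (-0.209, 0.152, 0.966); φ = arcsin(p_z) ≈ 75.01°, λ = atan2(p_y, p_x) ≈ 144.00°.

≈ (75°N, 144°E)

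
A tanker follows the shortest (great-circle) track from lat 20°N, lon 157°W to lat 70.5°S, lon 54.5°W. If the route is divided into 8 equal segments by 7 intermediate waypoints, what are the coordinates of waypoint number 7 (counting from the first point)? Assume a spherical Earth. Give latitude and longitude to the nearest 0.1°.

≈ lat 67.1°S, lon 93.1°W

Convert each endpoint to a unit vector on the sphere (x = cos φ cos λ, y = cos φ sin λ, z = sin φ).
The central angle between the endpoints is δ = arccos(p₁·p₂) ≈ 1.972 rad (113.0°).
Interpolate at f = 7/8 with slerp weights a = sin((1−f)δ)/sin δ ≈ 0.265, b = sin(fδ)/sin δ ≈ 1.073.
p = a·p₁ + b·p₂ ≈ (-0.021, -0.389, -0.921); φ = arcsin(p_z) ≈ -67.07°, λ = atan2(p_y, p_x) ≈ -93.12°.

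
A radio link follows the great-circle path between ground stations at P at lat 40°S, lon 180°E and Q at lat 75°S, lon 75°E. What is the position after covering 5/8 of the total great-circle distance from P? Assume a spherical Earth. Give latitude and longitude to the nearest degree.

Write both endpoints as unit vectors p₁, p₂ with components (cos φ cos λ, cos φ sin λ, sin φ).
The central angle between the endpoints is δ = arccos(p₁·p₂) ≈ 0.965 rad (55.3°).
Interpolate at f = 5/8 with slerp weights a = sin((1−f)δ)/sin δ ≈ 0.431, b = sin(fδ)/sin δ ≈ 0.690.
p = a·p₁ + b·p₂ ≈ (-0.284, 0.172, -0.943); φ = arcsin(p_z) ≈ -70.61°, λ = atan2(p_y, p_x) ≈ 148.70°.

≈ lat 71°S, lon 149°E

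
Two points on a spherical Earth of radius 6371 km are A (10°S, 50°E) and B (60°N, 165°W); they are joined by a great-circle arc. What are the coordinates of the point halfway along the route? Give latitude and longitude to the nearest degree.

Convert each endpoint to a unit vector on the sphere (x = cos φ cos λ, y = cos φ sin λ, z = sin φ).
The central angle between the endpoints is δ = arccos(p₁·p₂) ≈ 2.158 rad (123.6°).
Interpolate at f = 1/2 with slerp weights a = sin((1−f)δ)/sin δ ≈ 1.058, b = sin(fδ)/sin δ ≈ 1.058.
p = a·p₁ + b·p₂ ≈ (0.159, 0.662, 0.733); φ = arcsin(p_z) ≈ 47.13°, λ = atan2(p_y, p_x) ≈ 76.50°.

≈ (47°N, 76°E)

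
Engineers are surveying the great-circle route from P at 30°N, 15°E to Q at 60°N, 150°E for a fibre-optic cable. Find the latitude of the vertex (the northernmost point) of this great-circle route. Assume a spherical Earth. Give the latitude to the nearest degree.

≈ 72°N

The great circle lies in the plane with unit normal n̂ = (p₁ × p₂)/|p₁ × p₂|.
Here n̂_z ≈ +0.309; the vertex latitude is φ_max = arccos|n̂_z| ≈ 72.0°.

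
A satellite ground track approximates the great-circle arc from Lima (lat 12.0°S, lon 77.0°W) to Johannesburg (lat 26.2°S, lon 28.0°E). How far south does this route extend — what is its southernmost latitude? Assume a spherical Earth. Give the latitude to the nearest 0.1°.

The great circle lies in the plane with unit normal n̂ = (p₁ × p₂)/|p₁ × p₂|.
Here n̂_z ≈ +0.856; the vertex latitude is φ_max = arccos|n̂_z| ≈ 31.2°.
Check via Clairaut: cos φ_max = |cos φ₁| · sin C = cos(12.0°)·sin(119.0°) ≈ 0.856, again giving ≈ 31.2°.

≈ 31.2°S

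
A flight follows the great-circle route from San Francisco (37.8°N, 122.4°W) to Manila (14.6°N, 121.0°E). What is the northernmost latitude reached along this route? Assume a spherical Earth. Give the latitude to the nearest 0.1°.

The great circle lies in the plane with unit normal n̂ = (p₁ × p₂)/|p₁ × p₂|.
Here n̂_z ≈ -0.696; the vertex latitude is φ_max = arccos|n̂_z| ≈ 45.9°.

≈ 45.9°N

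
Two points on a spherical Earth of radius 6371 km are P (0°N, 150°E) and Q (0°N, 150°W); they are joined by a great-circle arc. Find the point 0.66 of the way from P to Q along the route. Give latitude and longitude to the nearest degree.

The haversine formula gives a central angle δ ≈ 1.047 rad (60.0°) between the endpoints.
Interpolate at f = 0.66 with slerp weights a = sin((1−f)δ)/sin δ ≈ 0.402, b = sin(fδ)/sin δ ≈ 0.736.
p = a·p₁ + b·p₂ ≈ (-0.986, -0.167, 0.000); φ = arcsin(p_z) ≈ 0.00°, λ = atan2(p_y, p_x) ≈ -170.40°.

≈ (0°N, 170°W)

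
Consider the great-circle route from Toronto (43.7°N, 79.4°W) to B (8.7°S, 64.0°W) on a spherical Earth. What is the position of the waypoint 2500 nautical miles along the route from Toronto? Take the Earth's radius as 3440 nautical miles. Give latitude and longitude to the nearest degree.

≈ (4°N, 67°W)

Write both endpoints as unit vectors p₁, p₂ with components (cos φ cos λ, cos φ sin λ, sin φ).
The central angle between the endpoints is δ = arccos(p₁·p₂) ≈ 0.947 rad (54.2°). The total great-circle distance is δ·R ≈ 0.947 × 3440 ≈ 3256 nmi, so the target fraction is f = 2500/3256 ≈ 0.768.
Interpolate at f ≈ 0.768 with slerp weights a = sin((1−f)δ)/sin δ ≈ 0.269, b = sin(fδ)/sin δ ≈ 0.819.
p = a·p₁ + b·p₂ ≈ (0.391, -0.918, 0.062); φ = arcsin(p_z) ≈ 3.54°, λ = atan2(p_y, p_x) ≈ -66.96°.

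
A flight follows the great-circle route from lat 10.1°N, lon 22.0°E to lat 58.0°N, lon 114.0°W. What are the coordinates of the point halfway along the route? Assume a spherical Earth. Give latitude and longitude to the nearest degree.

From cos δ = sin φ₁ sin φ₂ + cos φ₁ cos φ₂ cos Δλ, the central angle is δ ≈ 1.799 rad (103.1°).
Interpolate at f = 1/2 with slerp weights a = sin((1−f)δ)/sin δ ≈ 0.804, b = sin(fδ)/sin δ ≈ 0.804.
p = a·p₁ + b·p₂ ≈ (0.561, -0.093, 0.823); φ = arcsin(p_z) ≈ 55.37°, λ = atan2(p_y, p_x) ≈ -9.39°.

≈ lat 55°N, lon 9°W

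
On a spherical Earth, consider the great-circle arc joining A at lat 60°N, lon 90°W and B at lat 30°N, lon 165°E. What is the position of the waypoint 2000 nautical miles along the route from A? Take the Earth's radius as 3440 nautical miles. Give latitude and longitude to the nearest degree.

From cos δ = sin φ₁ sin φ₂ + cos φ₁ cos φ₂ cos Δλ, the central angle is δ ≈ 1.244 rad (71.3°). The total great-circle distance is δ·R ≈ 1.244 × 3440 ≈ 4280 nmi, so the target fraction is f = 2000/4280 ≈ 0.467.
Interpolate at f ≈ 0.467 with slerp weights a = sin((1−f)δ)/sin δ ≈ 0.650, b = sin(fδ)/sin δ ≈ 0.580.
p = a·p₁ + b·p₂ ≈ (-0.485, -0.195, 0.852); φ = arcsin(p_z) ≈ 58.48°, λ = atan2(p_y, p_x) ≈ -158.12°.

≈ lat 58°N, lon 158°W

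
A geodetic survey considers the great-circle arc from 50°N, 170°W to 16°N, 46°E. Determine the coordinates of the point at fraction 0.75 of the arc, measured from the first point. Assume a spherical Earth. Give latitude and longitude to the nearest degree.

≈ 40°N, 59°E

Write both endpoints as unit vectors p₁, p₂ with components (cos φ cos λ, cos φ sin λ, sin φ).
The central angle between the endpoints is δ = arccos(p₁·p₂) ≈ 1.864 rad (106.8°).
Interpolate at f = 0.75 with slerp weights a = sin((1−f)δ)/sin δ ≈ 0.469, b = sin(fδ)/sin δ ≈ 1.029.
p = a·p₁ + b·p₂ ≈ (0.390, 0.659, 0.643); φ = arcsin(p_z) ≈ 40.02°, λ = atan2(p_y, p_x) ≈ 59.39°.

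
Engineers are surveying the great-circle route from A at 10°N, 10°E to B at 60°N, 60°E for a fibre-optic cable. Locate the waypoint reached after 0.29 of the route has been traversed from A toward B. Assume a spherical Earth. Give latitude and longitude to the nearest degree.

The haversine formula gives a central angle δ ≈ 1.085 rad (62.2°) between the endpoints.
Interpolate at f = 0.29 with slerp weights a = sin((1−f)δ)/sin δ ≈ 0.788, b = sin(fδ)/sin δ ≈ 0.350.
p = a·p₁ + b·p₂ ≈ (0.851, 0.286, 0.440); φ = arcsin(p_z) ≈ 26.09°, λ = atan2(p_y, p_x) ≈ 18.58°.

≈ 26°N, 19°E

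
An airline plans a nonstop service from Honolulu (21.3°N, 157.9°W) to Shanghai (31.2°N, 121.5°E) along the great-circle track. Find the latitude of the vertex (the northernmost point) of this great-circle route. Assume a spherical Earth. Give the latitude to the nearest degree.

≈ 34°N

The great circle lies in the plane with unit normal n̂ = (p₁ × p₂)/|p₁ × p₂|.
Here n̂_z ≈ -0.829; the vertex latitude is φ_max = arccos|n̂_z| ≈ 34.0°.
Check via Clairaut: cos φ_max = |cos φ₁| · sin C = cos(21.3°)·sin(62.9°) ≈ 0.829, again giving ≈ 34.0°.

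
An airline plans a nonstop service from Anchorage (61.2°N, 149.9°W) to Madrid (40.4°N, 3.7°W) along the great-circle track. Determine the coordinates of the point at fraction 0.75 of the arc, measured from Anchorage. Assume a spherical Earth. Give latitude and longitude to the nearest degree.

Write both endpoints as unit vectors p₁, p₂ with components (cos φ cos λ, cos φ sin λ, sin φ).
The central angle between the endpoints is δ = arccos(p₁·p₂) ≈ 1.305 rad (74.7°).
Interpolate at f = 0.75 with slerp weights a = sin((1−f)δ)/sin δ ≈ 0.332, b = sin(fδ)/sin δ ≈ 0.860.
p = a·p₁ + b·p₂ ≈ (0.515, -0.122, 0.848); φ = arcsin(p_z) ≈ 58.03°, λ = atan2(p_y, p_x) ≈ -13.38°.

≈ 58°N, 13°W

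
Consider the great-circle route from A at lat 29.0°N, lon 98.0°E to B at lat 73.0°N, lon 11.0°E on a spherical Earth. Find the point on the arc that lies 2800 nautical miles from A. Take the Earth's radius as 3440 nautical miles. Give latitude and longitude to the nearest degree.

≈ lat 69°N, lon 56°E

Write both endpoints as unit vectors p₁, p₂ with components (cos φ cos λ, cos φ sin λ, sin φ).
The central angle between the endpoints is δ = arccos(p₁·p₂) ≈ 1.074 rad (61.5°). The total great-circle distance is δ·R ≈ 1.074 × 3440 ≈ 3693 nmi, so the target fraction is f = 2800/3693 ≈ 0.758.
Interpolate at f ≈ 0.758 with slerp weights a = sin((1−f)δ)/sin δ ≈ 0.292, b = sin(fδ)/sin δ ≈ 0.827.
p = a·p₁ + b·p₂ ≈ (0.202, 0.299, 0.933); φ = arcsin(p_z) ≈ 68.85°, λ = atan2(p_y, p_x) ≈ 55.99°.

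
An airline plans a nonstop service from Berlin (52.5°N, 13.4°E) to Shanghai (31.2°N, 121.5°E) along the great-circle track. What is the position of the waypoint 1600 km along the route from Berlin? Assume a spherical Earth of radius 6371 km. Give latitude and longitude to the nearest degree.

≈ 58°N, 37°E

Convert each endpoint to a unit vector on the sphere (x = cos φ cos λ, y = cos φ sin λ, z = sin φ).
The central angle between the endpoints is δ = arccos(p₁·p₂) ≈ 1.319 rad (75.6°). The total great-circle distance is δ·R ≈ 1.319 × 6371 ≈ 8403 km, so the target fraction is f = 1600/8403 ≈ 0.190.
Interpolate at f ≈ 0.190 with slerp weights a = sin((1−f)δ)/sin δ ≈ 0.905, b = sin(fδ)/sin δ ≈ 0.257.
p = a·p₁ + b·p₂ ≈ (0.421, 0.315, 0.851); φ = arcsin(p_z) ≈ 58.28°, λ = atan2(p_y, p_x) ≈ 36.78°.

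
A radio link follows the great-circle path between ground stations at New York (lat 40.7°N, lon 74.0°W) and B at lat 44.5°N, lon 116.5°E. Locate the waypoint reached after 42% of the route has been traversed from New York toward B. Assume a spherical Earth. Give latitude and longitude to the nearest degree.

≈ lat 79°N, lon 100°W

Convert each endpoint to a unit vector on the sphere (x = cos φ cos λ, y = cos φ sin λ, z = sin φ).
The central angle between the endpoints is δ = arccos(p₁·p₂) ≈ 1.645 rad (94.3°).
Interpolate at f = 0.42 with slerp weights a = sin((1−f)δ)/sin δ ≈ 0.818, b = sin(fδ)/sin δ ≈ 0.639.
p = a·p₁ + b·p₂ ≈ (-0.032, -0.188, 0.982); φ = arcsin(p_z) ≈ 78.98°, λ = atan2(p_y, p_x) ≈ -99.77°.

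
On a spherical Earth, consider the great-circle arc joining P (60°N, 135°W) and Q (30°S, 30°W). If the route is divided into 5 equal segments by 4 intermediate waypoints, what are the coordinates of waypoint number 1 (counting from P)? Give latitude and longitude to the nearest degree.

≈ (51°N, 94°W)

Write both endpoints as unit vectors p₁, p₂ with components (cos φ cos λ, cos φ sin λ, sin φ).
The central angle between the endpoints is δ = arccos(p₁·p₂) ≈ 2.147 rad (123.0°).
Interpolate at f = 1/5 with slerp weights a = sin((1−f)δ)/sin δ ≈ 1.180, b = sin(fδ)/sin δ ≈ 0.497.
p = a·p₁ + b·p₂ ≈ (-0.045, -0.632, 0.774); φ = arcsin(p_z) ≈ 50.67°, λ = atan2(p_y, p_x) ≈ -94.04°.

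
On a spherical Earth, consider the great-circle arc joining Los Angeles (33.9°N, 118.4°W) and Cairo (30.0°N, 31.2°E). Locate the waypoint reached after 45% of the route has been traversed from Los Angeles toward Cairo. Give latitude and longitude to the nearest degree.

≈ 67°N, 53°W

Write both endpoints as unit vectors p₁, p₂ with components (cos φ cos λ, cos φ sin λ, sin φ).
The central angle between the endpoints is δ = arccos(p₁·p₂) ≈ 1.919 rad (109.9°).
Interpolate at f = 0.45 with slerp weights a = sin((1−f)δ)/sin δ ≈ 0.926, b = sin(fδ)/sin δ ≈ 0.809.
p = a·p₁ + b·p₂ ≈ (0.234, -0.313, 0.921); φ = arcsin(p_z) ≈ 67.01°, λ = atan2(p_y, p_x) ≈ -53.27°.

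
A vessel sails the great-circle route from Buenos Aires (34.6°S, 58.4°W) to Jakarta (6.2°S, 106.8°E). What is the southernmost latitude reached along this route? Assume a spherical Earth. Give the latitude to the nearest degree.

≈ 72°S

The great circle lies in the plane with unit normal n̂ = (p₁ × p₂)/|p₁ × p₂|.
Here n̂_z ≈ +0.306; the vertex latitude is φ_max = arccos|n̂_z| ≈ 72.2°.
Check via Clairaut: cos φ_max = |cos φ₁| · sin C = cos(34.6°)·sin(158.2°) ≈ 0.306, again giving ≈ 72.2°.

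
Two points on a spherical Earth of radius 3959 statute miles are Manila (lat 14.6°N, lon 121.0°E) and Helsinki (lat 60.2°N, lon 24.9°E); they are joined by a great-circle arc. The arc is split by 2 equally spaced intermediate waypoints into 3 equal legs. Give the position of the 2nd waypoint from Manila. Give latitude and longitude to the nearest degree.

From cos δ = sin φ₁ sin φ₂ + cos φ₁ cos φ₂ cos Δλ, the central angle is δ ≈ 1.402 rad (80.3°).
Interpolate at f = 2/3 with slerp weights a = sin((1−f)δ)/sin δ ≈ 0.457, b = sin(fδ)/sin δ ≈ 0.816.
p = a·p₁ + b·p₂ ≈ (0.140, 0.550, 0.823); φ = arcsin(p_z) ≈ 55.43°, λ = atan2(p_y, p_x) ≈ 75.71°.

≈ lat 55°N, lon 76°E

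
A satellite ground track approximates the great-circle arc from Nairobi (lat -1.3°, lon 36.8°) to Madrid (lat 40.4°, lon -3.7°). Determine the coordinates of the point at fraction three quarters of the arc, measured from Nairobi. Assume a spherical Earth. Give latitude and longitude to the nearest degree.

≈ lat 31°, lon 9°

The haversine formula gives a central angle δ ≈ 0.971 rad (55.7°) between the endpoints.
Interpolate at f = 3/4 with slerp weights a = sin((1−f)δ)/sin δ ≈ 0.291, b = sin(fδ)/sin δ ≈ 0.806.
p = a·p₁ + b·p₂ ≈ (0.846, 0.135, 0.516); φ = arcsin(p_z) ≈ 31.06°, λ = atan2(p_y, p_x) ≈ 9.05°.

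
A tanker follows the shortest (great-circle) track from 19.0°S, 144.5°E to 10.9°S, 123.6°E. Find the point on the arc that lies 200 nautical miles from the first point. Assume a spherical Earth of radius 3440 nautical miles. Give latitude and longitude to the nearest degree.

Write both endpoints as unit vectors p₁, p₂ with components (cos φ cos λ, cos φ sin λ, sin φ).
The central angle between the endpoints is δ = arccos(p₁·p₂) ≈ 0.379 rad (21.7°). The total great-circle distance is δ·R ≈ 0.379 × 3440 ≈ 1305 nmi, so the target fraction is f = 200/1305 ≈ 0.153.
Interpolate at f ≈ 0.153 with slerp weights a = sin((1−f)δ)/sin δ ≈ 0.853, b = sin(fδ)/sin δ ≈ 0.157.
p = a·p₁ + b·p₂ ≈ (-0.742, 0.596, -0.307); φ = arcsin(p_z) ≈ -17.89°, λ = atan2(p_y, p_x) ≈ 141.19°.

≈ 18°S, 141°E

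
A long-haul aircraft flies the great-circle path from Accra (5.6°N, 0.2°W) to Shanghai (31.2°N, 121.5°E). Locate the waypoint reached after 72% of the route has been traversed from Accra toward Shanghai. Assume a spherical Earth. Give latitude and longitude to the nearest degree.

Convert each endpoint to a unit vector on the sphere (x = cos φ cos λ, y = cos φ sin λ, z = sin φ).
The central angle between the endpoints is δ = arccos(p₁·p₂) ≈ 1.979 rad (113.4°).
Interpolate at f = 0.72 with slerp weights a = sin((1−f)δ)/sin δ ≈ 0.573, b = sin(fδ)/sin δ ≈ 1.078.
p = a·p₁ + b·p₂ ≈ (0.089, 0.784, 0.614); φ = arcsin(p_z) ≈ 37.90°, λ = atan2(p_y, p_x) ≈ 83.54°.

≈ (38°N, 84°E)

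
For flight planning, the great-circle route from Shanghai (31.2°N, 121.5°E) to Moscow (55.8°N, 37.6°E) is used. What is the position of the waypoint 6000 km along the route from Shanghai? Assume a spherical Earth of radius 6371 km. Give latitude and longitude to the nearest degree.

Write both endpoints as unit vectors p₁, p₂ with components (cos φ cos λ, cos φ sin λ, sin φ).
The central angle between the endpoints is δ = arccos(p₁·p₂) ≈ 1.071 rad (61.3°). The total great-circle distance is δ·R ≈ 1.071 × 6371 ≈ 6821 km, so the target fraction is f = 6000/6821 ≈ 0.880.
Interpolate at f ≈ 0.880 with slerp weights a = sin((1−f)δ)/sin δ ≈ 0.146, b = sin(fδ)/sin δ ≈ 0.921.
p = a·p₁ + b·p₂ ≈ (0.345, 0.423, 0.838); φ = arcsin(p_z) ≈ 56.93°, λ = atan2(p_y, p_x) ≈ 50.80°.

≈ 57°N, 51°E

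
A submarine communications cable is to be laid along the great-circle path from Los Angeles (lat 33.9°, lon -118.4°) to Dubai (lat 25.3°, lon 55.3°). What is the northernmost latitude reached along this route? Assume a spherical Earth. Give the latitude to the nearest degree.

≈ 85°

The great circle lies in the plane with unit normal n̂ = (p₁ × p₂)/|p₁ × p₂|.
Here n̂_z ≈ +0.096; the vertex latitude is φ_max = arccos|n̂_z| ≈ 84.5°.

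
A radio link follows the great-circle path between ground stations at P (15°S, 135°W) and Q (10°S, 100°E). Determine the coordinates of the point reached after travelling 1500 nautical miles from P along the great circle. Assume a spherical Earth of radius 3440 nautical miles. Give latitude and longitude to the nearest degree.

≈ (22°S, 160°W)

Convert each endpoint to a unit vector on the sphere (x = cos φ cos λ, y = cos φ sin λ, z = sin φ).
The central angle between the endpoints is δ = arccos(p₁·p₂) ≈ 2.095 rad (120.0°). The total great-circle distance is δ·R ≈ 2.095 × 3440 ≈ 7207 nmi, so the target fraction is f = 1500/7207 ≈ 0.208.
Interpolate at f ≈ 0.208 with slerp weights a = sin((1−f)δ)/sin δ ≈ 1.151, b = sin(fδ)/sin δ ≈ 0.488.
p = a·p₁ + b·p₂ ≈ (-0.869, -0.313, -0.383); φ = arcsin(p_z) ≈ -22.49°, λ = atan2(p_y, p_x) ≈ -160.21°.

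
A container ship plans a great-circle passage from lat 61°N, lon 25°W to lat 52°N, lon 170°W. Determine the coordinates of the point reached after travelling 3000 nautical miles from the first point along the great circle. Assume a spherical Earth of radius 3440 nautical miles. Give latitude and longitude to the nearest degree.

Convert each endpoint to a unit vector on the sphere (x = cos φ cos λ, y = cos φ sin λ, z = sin φ).
The central angle between the endpoints is δ = arccos(p₁·p₂) ≈ 1.110 rad (63.6°). The total great-circle distance is δ·R ≈ 1.110 × 3440 ≈ 3818 nmi, so the target fraction is f = 3000/3818 ≈ 0.786.
Interpolate at f ≈ 0.786 with slerp weights a = sin((1−f)δ)/sin δ ≈ 0.263, b = sin(fδ)/sin δ ≈ 0.855.
p = a·p₁ + b·p₂ ≈ (-0.403, -0.145, 0.904); φ = arcsin(p_z) ≈ 64.65°, λ = atan2(p_y, p_x) ≈ -160.16°.

≈ lat 65°N, lon 160°W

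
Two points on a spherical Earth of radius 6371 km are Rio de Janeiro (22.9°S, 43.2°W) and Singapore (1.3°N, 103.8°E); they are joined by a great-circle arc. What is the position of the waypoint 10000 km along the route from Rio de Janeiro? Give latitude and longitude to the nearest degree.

≈ (27°S, 59°E)

Write both endpoints as unit vectors p₁, p₂ with components (cos φ cos λ, cos φ sin λ, sin φ).
The central angle between the endpoints is δ = arccos(p₁·p₂) ≈ 2.467 rad (141.4°). The total great-circle distance is δ·R ≈ 2.467 × 6371 ≈ 15720 km, so the target fraction is f = 10000/15720 ≈ 0.636.
Interpolate at f ≈ 0.636 with slerp weights a = sin((1−f)δ)/sin δ ≈ 1.253, b = sin(fδ)/sin δ ≈ 1.602.
p = a·p₁ + b·p₂ ≈ (0.459, 0.765, -0.451); φ = arcsin(p_z) ≈ -26.81°, λ = atan2(p_y, p_x) ≈ 59.04°.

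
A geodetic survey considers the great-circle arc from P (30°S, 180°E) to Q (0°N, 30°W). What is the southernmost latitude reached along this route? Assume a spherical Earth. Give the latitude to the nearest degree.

The great circle lies in the plane with unit normal n̂ = (p₁ × p₂)/|p₁ × p₂|.
Here n̂_z ≈ +0.655; the vertex latitude is φ_max = arccos|n̂_z| ≈ 49.1°.
Check via Clairaut: cos φ_max = |cos φ₁| · sin C = cos(30.0°)·sin(130.9°) ≈ 0.655, again giving ≈ 49.1°.

≈ 49°S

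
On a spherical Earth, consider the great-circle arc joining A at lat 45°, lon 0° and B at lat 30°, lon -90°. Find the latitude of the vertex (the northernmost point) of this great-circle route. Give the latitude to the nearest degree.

≈ 49°

The great circle lies in the plane with unit normal n̂ = (p₁ × p₂)/|p₁ × p₂|.
Here n̂_z ≈ -0.655; the vertex latitude is φ_max = arccos|n̂_z| ≈ 49.1°.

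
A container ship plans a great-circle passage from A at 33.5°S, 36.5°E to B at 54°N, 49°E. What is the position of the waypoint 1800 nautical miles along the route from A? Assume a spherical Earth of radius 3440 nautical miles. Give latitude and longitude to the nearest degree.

Convert each endpoint to a unit vector on the sphere (x = cos φ cos λ, y = cos φ sin λ, z = sin φ).
The central angle between the endpoints is δ = arccos(p₁·p₂) ≈ 1.539 rad (88.2°). The total great-circle distance is δ·R ≈ 1.539 × 3440 ≈ 5293 nmi, so the target fraction is f = 1800/5293 ≈ 0.340.
Interpolate at f ≈ 0.340 with slerp weights a = sin((1−f)δ)/sin δ ≈ 0.850, b = sin(fδ)/sin δ ≈ 0.500.
p = a·p₁ + b·p₂ ≈ (0.763, 0.643, -0.065); φ = arcsin(p_z) ≈ -3.71°, λ = atan2(p_y, p_x) ≈ 40.15°.

≈ 4°S, 40°E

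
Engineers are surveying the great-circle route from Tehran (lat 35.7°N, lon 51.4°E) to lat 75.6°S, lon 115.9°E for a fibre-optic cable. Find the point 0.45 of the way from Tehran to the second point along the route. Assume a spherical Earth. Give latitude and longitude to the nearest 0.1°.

Convert each endpoint to a unit vector on the sphere (x = cos φ cos λ, y = cos φ sin λ, z = sin φ).
The central angle between the endpoints is δ = arccos(p₁·p₂) ≈ 2.069 rad (118.6°).
Interpolate at f = 0.45 with slerp weights a = sin((1−f)δ)/sin δ ≈ 1.034, b = sin(fδ)/sin δ ≈ 0.914.
p = a·p₁ + b·p₂ ≈ (0.425, 0.860, -0.282); φ = arcsin(p_z) ≈ -16.36°, λ = atan2(p_y, p_x) ≈ 63.74°.

≈ lat 16.4°S, lon 63.7°E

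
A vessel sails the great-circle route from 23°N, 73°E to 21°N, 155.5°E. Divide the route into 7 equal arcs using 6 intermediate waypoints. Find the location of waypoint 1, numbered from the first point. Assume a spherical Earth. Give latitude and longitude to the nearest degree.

≈ 26°N, 84°E

The haversine formula gives a central angle δ ≈ 1.316 rad (75.4°) between the endpoints.
Interpolate at f = 1/7 with slerp weights a = sin((1−f)δ)/sin δ ≈ 0.934, b = sin(fδ)/sin δ ≈ 0.193.
p = a·p₁ + b·p₂ ≈ (0.087, 0.897, 0.434); φ = arcsin(p_z) ≈ 25.72°, λ = atan2(p_y, p_x) ≈ 84.44°.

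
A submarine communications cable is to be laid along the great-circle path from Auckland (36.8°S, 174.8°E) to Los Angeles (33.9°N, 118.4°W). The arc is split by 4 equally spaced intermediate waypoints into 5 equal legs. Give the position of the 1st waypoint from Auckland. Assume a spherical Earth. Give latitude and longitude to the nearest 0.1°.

≈ 23.6°S, 169.6°W

The haversine formula gives a central angle δ ≈ 1.643 rad (94.1°) between the endpoints.
Interpolate at f = 1/5 with slerp weights a = sin((1−f)δ)/sin δ ≈ 0.970, b = sin(fδ)/sin δ ≈ 0.324.
p = a·p₁ + b·p₂ ≈ (-0.901, -0.166, -0.400); φ = arcsin(p_z) ≈ -23.61°, λ = atan2(p_y, p_x) ≈ -169.57°.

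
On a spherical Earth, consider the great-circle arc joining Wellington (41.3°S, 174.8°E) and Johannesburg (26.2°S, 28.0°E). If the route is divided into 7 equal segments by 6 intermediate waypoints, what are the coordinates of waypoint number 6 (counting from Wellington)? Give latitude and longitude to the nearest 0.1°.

≈ 39.6°S, 36.3°E

Write both endpoints as unit vectors p₁, p₂ with components (cos φ cos λ, cos φ sin λ, sin φ).
The central angle between the endpoints is δ = arccos(p₁·p₂) ≈ 1.847 rad (105.8°).
Interpolate at f = 6/7 with slerp weights a = sin((1−f)δ)/sin δ ≈ 0.271, b = sin(fδ)/sin δ ≈ 1.039.
p = a·p₁ + b·p₂ ≈ (0.621, 0.456, -0.638); φ = arcsin(p_z) ≈ -39.63°, λ = atan2(p_y, p_x) ≈ 36.32°.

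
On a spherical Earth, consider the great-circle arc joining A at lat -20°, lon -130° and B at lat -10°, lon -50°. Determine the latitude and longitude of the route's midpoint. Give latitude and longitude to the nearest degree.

≈ lat -19°, lon -89°

From cos δ = sin φ₁ sin φ₂ + cos φ₁ cos φ₂ cos Δλ, the central angle is δ ≈ 1.349 rad (77.3°).
Interpolate at f = 1/2 with slerp weights a = sin((1−f)δ)/sin δ ≈ 0.640, b = sin(fδ)/sin δ ≈ 0.640.
p = a·p₁ + b·p₂ ≈ (0.019, -0.944, -0.330); φ = arcsin(p_z) ≈ -19.28°, λ = atan2(p_y, p_x) ≈ -88.87°.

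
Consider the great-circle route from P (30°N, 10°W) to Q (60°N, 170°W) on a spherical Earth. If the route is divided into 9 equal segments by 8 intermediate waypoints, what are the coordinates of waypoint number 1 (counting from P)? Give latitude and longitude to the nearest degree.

≈ (40°N, 12°W)

From cos δ = sin φ₁ sin φ₂ + cos φ₁ cos φ₂ cos Δλ, the central angle is δ ≈ 1.545 rad (88.5°).
Interpolate at f = 1/9 with slerp weights a = sin((1−f)δ)/sin δ ≈ 0.981, b = sin(fδ)/sin δ ≈ 0.171.
p = a·p₁ + b·p₂ ≈ (0.752, -0.162, 0.638); φ = arcsin(p_z) ≈ 39.67°, λ = atan2(p_y, p_x) ≈ -12.18°.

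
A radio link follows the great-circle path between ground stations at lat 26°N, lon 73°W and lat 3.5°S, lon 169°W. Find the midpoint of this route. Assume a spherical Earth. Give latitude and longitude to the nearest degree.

≈ lat 17°N, lon 124°W

Write both endpoints as unit vectors p₁, p₂ with components (cos φ cos λ, cos φ sin λ, sin φ).
The central angle between the endpoints is δ = arccos(p₁·p₂) ≈ 1.692 rad (96.9°).
Interpolate at f = 1/2 with slerp weights a = sin((1−f)δ)/sin δ ≈ 0.754, b = sin(fδ)/sin δ ≈ 0.754.
p = a·p₁ + b·p₂ ≈ (-0.541, -0.792, 0.285); φ = arcsin(p_z) ≈ 16.53°, λ = atan2(p_y, p_x) ≈ -124.33°.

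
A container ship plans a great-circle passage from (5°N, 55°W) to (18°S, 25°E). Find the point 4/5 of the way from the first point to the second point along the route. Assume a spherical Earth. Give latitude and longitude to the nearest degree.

Convert each endpoint to a unit vector on the sphere (x = cos φ cos λ, y = cos φ sin λ, z = sin φ).
The central angle between the endpoints is δ = arccos(p₁·p₂) ≈ 1.433 rad (82.1°).
Interpolate at f = 4/5 with slerp weights a = sin((1−f)δ)/sin δ ≈ 0.285, b = sin(fδ)/sin δ ≈ 0.920.
p = a·p₁ + b·p₂ ≈ (0.956, 0.137, -0.259); φ = arcsin(p_z) ≈ -15.04°, λ = atan2(p_y, p_x) ≈ 8.15°.

≈ (15°S, 8°E)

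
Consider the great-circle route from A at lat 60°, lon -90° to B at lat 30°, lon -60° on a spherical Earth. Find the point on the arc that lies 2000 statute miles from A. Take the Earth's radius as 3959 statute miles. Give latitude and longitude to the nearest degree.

≈ lat 36°, lon -64°

Convert each endpoint to a unit vector on the sphere (x = cos φ cos λ, y = cos φ sin λ, z = sin φ).
The central angle between the endpoints is δ = arccos(p₁·p₂) ≈ 0.630 rad (36.1°). The total great-circle distance is δ·R ≈ 0.630 × 3959 ≈ 2494 mi, so the target fraction is f = 2000/2494 ≈ 0.802.
Interpolate at f ≈ 0.802 with slerp weights a = sin((1−f)δ)/sin δ ≈ 0.211, b = sin(fδ)/sin δ ≈ 0.821.
p = a·p₁ + b·p₂ ≈ (0.356, -0.722, 0.594); φ = arcsin(p_z) ≈ 36.42°, λ = atan2(p_y, p_x) ≈ -63.77°.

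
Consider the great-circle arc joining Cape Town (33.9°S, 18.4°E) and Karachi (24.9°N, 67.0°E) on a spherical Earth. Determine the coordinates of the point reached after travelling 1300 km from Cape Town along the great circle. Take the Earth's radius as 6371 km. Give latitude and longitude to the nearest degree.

≈ (25°S, 27°E)

Convert each endpoint to a unit vector on the sphere (x = cos φ cos λ, y = cos φ sin λ, z = sin φ).
The central angle between the endpoints is δ = arccos(p₁·p₂) ≈ 1.305 rad (74.7°). The total great-circle distance is δ·R ≈ 1.305 × 6371 ≈ 8312 km, so the target fraction is f = 1300/8312 ≈ 0.156.
Interpolate at f ≈ 0.156 with slerp weights a = sin((1−f)δ)/sin δ ≈ 0.924, b = sin(fδ)/sin δ ≈ 0.210.
p = a·p₁ + b·p₂ ≈ (0.802, 0.417, -0.427); φ = arcsin(p_z) ≈ -25.27°, λ = atan2(p_y, p_x) ≈ 27.49°.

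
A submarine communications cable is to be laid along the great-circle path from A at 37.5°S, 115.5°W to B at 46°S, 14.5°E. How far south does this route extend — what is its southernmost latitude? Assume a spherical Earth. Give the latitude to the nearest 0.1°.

The great circle lies in the plane with unit normal n̂ = (p₁ × p₂)/|p₁ × p₂|.
Here n̂_z ≈ +0.424; the vertex latitude is φ_max = arccos|n̂_z| ≈ 64.9°.
Check via Clairaut: cos φ_max = |cos φ₁| · sin C = cos(37.5°)·sin(147.7°) ≈ 0.424, again giving ≈ 64.9°.

≈ 64.9°S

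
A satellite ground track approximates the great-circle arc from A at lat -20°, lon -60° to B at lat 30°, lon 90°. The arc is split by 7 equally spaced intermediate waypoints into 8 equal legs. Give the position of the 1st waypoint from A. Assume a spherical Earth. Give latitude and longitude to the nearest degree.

Convert each endpoint to a unit vector on the sphere (x = cos φ cos λ, y = cos φ sin λ, z = sin φ).
The central angle between the endpoints is δ = arccos(p₁·p₂) ≈ 2.638 rad (151.1°).
Interpolate at f = 1/8 with slerp weights a = sin((1−f)δ)/sin δ ≈ 1.534, b = sin(fδ)/sin δ ≈ 0.671.
p = a·p₁ + b·p₂ ≈ (0.721, -0.667, -0.189); φ = arcsin(p_z) ≈ -10.90°, λ = atan2(p_y, p_x) ≈ -42.80°.

≈ lat -11°, lon -43°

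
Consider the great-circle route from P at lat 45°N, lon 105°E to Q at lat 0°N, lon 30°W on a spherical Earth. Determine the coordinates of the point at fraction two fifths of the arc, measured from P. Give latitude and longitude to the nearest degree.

≈ lat 51°N, lon 31°E

From cos δ = sin φ₁ sin φ₂ + cos φ₁ cos φ₂ cos Δλ, the central angle is δ ≈ 2.094 rad (120.0°).
Interpolate at f = 2/5 with slerp weights a = sin((1−f)δ)/sin δ ≈ 1.098, b = sin(fδ)/sin δ ≈ 0.858.
p = a·p₁ + b·p₂ ≈ (0.542, 0.321, 0.777); φ = arcsin(p_z) ≈ 50.94°, λ = atan2(p_y, p_x) ≈ 30.63°.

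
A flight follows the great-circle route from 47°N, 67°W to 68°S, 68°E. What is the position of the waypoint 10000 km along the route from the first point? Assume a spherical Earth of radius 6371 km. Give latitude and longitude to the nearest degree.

The haversine formula gives a central angle δ ≈ 2.604 rad (149.2°) between the endpoints. The total great-circle distance is δ·R ≈ 2.604 × 6371 ≈ 16588 km, so the target fraction is f = 10000/16588 ≈ 0.603.
Interpolate at f ≈ 0.603 with slerp weights a = sin((1−f)δ)/sin δ ≈ 1.677, b = sin(fδ)/sin δ ≈ 1.952.
p = a·p₁ + b·p₂ ≈ (0.721, -0.375, -0.583); φ = arcsin(p_z) ≈ -35.66°, λ = atan2(p_y, p_x) ≈ -27.49°.

≈ 36°S, 27°W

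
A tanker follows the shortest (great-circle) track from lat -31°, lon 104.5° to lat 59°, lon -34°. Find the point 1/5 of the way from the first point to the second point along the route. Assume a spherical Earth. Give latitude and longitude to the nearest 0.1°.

The haversine formula gives a central angle δ ≈ 2.453 rad (140.5°) between the endpoints.
Interpolate at f = 1/5 with slerp weights a = sin((1−f)δ)/sin δ ≈ 1.455, b = sin(fδ)/sin δ ≈ 0.741.
p = a·p₁ + b·p₂ ≈ (0.004, 0.994, -0.114); φ = arcsin(p_z) ≈ -6.52°, λ = atan2(p_y, p_x) ≈ 89.75°.

≈ lat -6.5°, lon 89.7°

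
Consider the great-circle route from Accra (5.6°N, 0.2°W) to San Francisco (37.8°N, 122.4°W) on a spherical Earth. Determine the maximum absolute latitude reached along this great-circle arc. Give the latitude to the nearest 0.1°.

≈ 44.5°N

The great circle lies in the plane with unit normal n̂ = (p₁ × p₂)/|p₁ × p₂|.
Here n̂_z ≈ -0.713; the vertex latitude is φ_max = arccos|n̂_z| ≈ 44.5°.
Check via Clairaut: cos φ_max = |cos φ₁| · sin C = cos(5.6°)·sin(45.8°) ≈ 0.713, again giving ≈ 44.5°.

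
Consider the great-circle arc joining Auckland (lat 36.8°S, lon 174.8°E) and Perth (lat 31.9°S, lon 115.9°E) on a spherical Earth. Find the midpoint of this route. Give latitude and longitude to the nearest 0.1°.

Convert each endpoint to a unit vector on the sphere (x = cos φ cos λ, y = cos φ sin λ, z = sin φ).
The central angle between the endpoints is δ = arccos(p₁·p₂) ≈ 0.840 rad (48.1°).
Interpolate at f = 1/2 with slerp weights a = sin((1−f)δ)/sin δ ≈ 0.548, b = sin(fδ)/sin δ ≈ 0.548.
p = a·p₁ + b·p₂ ≈ (-0.640, 0.458, -0.617); φ = arcsin(p_z) ≈ -38.12°, λ = atan2(p_y, p_x) ≈ 144.40°.

≈ lat 38.1°S, lon 144.4°E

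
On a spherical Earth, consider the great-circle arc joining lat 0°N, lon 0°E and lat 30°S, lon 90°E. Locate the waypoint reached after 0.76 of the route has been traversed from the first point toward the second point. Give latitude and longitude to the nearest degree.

≈ lat 28°S, lon 65°E

The haversine formula gives a central angle δ ≈ 1.571 rad (90.0°) between the endpoints.
Interpolate at f = 0.76 with slerp weights a = sin((1−f)δ)/sin δ ≈ 0.368, b = sin(fδ)/sin δ ≈ 0.930.
p = a·p₁ + b·p₂ ≈ (0.368, 0.805, -0.465); φ = arcsin(p_z) ≈ -27.70°, λ = atan2(p_y, p_x) ≈ 65.43°.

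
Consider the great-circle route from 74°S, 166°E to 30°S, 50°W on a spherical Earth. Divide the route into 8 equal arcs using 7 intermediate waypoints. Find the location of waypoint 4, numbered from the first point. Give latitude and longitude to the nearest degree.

Write both endpoints as unit vectors p₁, p₂ with components (cos φ cos λ, cos φ sin λ, sin φ).
The central angle between the endpoints is δ = arccos(p₁·p₂) ≈ 1.279 rad (73.3°).
Interpolate at f = 4/8 with slerp weights a = sin((1−f)δ)/sin δ ≈ 0.623, b = sin(fδ)/sin δ ≈ 0.623.
p = a·p₁ + b·p₂ ≈ (0.180, -0.372, -0.911); φ = arcsin(p_z) ≈ -65.59°, λ = atan2(p_y, p_x) ≈ -64.14°.

≈ 66°S, 64°W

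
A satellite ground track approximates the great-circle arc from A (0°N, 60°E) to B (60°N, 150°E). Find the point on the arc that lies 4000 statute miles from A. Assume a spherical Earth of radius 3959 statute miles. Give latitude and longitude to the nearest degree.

≈ (47°N, 99°E)

Write both endpoints as unit vectors p₁, p₂ with components (cos φ cos λ, cos φ sin λ, sin φ).
The central angle between the endpoints is δ = arccos(p₁·p₂) ≈ 1.571 rad (90.0°). The total great-circle distance is δ·R ≈ 1.571 × 3959 ≈ 6219 mi, so the target fraction is f = 4000/6219 ≈ 0.643.
Interpolate at f ≈ 0.643 with slerp weights a = sin((1−f)δ)/sin δ ≈ 0.532, b = sin(fδ)/sin δ ≈ 0.847.
p = a·p₁ + b·p₂ ≈ (-0.101, 0.672, 0.734); φ = arcsin(p_z) ≈ 47.18°, λ = atan2(p_y, p_x) ≈ 98.55°.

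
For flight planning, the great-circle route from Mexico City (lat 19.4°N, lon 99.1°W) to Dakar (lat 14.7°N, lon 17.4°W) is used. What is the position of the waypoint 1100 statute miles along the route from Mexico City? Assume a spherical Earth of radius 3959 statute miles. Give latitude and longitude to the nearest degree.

Write both endpoints as unit vectors p₁, p₂ with components (cos φ cos λ, cos φ sin λ, sin φ).
The central angle between the endpoints is δ = arccos(p₁·p₂) ≈ 1.353 rad (77.5°). The total great-circle distance is δ·R ≈ 1.353 × 3959 ≈ 5357 mi, so the target fraction is f = 1100/5357 ≈ 0.205.
Interpolate at f ≈ 0.205 with slerp weights a = sin((1−f)δ)/sin δ ≈ 0.901, b = sin(fδ)/sin δ ≈ 0.281.
p = a·p₁ + b·p₂ ≈ (0.125, -0.920, 0.371); φ = arcsin(p_z) ≈ 21.75°, λ = atan2(p_y, p_x) ≈ -82.27°.

≈ lat 22°N, lon 82°W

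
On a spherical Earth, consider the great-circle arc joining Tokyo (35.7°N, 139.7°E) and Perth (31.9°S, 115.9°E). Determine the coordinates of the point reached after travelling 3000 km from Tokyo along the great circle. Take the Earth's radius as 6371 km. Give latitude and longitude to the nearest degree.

Write both endpoints as unit vectors p₁, p₂ with components (cos φ cos λ, cos φ sin λ, sin φ).
The central angle between the endpoints is δ = arccos(p₁·p₂) ≈ 1.242 rad (71.2°). The total great-circle distance is δ·R ≈ 1.242 × 6371 ≈ 7916 km, so the target fraction is f = 3000/7916 ≈ 0.379.
Interpolate at f ≈ 0.379 with slerp weights a = sin((1−f)δ)/sin δ ≈ 0.737, b = sin(fδ)/sin δ ≈ 0.479.
p = a·p₁ + b·p₂ ≈ (-0.634, 0.753, 0.177); φ = arcsin(p_z) ≈ 10.17°, λ = atan2(p_y, p_x) ≈ 130.10°.

≈ (10°N, 130°E)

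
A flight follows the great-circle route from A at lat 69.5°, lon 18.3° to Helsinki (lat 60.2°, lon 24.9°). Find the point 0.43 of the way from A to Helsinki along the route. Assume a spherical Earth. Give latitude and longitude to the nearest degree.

≈ lat 66°, lon 22°

Convert each endpoint to a unit vector on the sphere (x = cos φ cos λ, y = cos φ sin λ, z = sin φ).
The central angle between the endpoints is δ = arccos(p₁·p₂) ≈ 0.169 rad (9.7°).
Interpolate at f = 0.43 with slerp weights a = sin((1−f)δ)/sin δ ≈ 0.572, b = sin(fδ)/sin δ ≈ 0.432.
p = a·p₁ + b·p₂ ≈ (0.385, 0.153, 0.910); φ = arcsin(p_z) ≈ 65.54°, λ = atan2(p_y, p_x) ≈ 21.71°.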